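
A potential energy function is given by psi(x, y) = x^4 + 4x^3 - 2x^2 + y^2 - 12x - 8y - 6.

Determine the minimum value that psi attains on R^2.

psi(x,y) separates as P(x) + Q(y) − 6, so its minimum is min P + min Q − 6.
P'(x) = 4(x - 1)(x + 1)(x + 3) vanishes at x ∈ {-3, -1, 1}; Q'(y) = 2y - 8 vanishes at y ∈ {4}.
Local minima of P (where P''>0): P(-3)=-9, P(1)=-9. Local minima of Q: Q(4)=-16.
So the global minimum of psi is P(-3) + Q(4) − 6 = -9 − 16 − 6 = -31, attained at (-3, 4).

-31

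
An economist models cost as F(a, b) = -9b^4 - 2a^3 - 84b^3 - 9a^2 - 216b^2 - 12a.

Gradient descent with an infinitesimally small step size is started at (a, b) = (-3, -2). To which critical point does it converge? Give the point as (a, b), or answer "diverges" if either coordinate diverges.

(-2, -3)

F is separable, so gradient descent decouples: a follows -∂F/∂a, b follows -∂F/∂b.
∂F/∂a = -6(a + 1)(a + 2); at a=-3 this is -12, so a increases.
∂F/∂b = -36b(b + 3)(b + 4); at b=-2 this is 144, so b decreases.
a converges to its nearest critical value -2 (a local min of the a-part); b converges to -3. The iterate converges to (-2, -3).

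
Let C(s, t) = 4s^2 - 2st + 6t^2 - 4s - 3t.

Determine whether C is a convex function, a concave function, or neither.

C is quadratic, so its Hessian is the constant matrix H = [[8, -2], [-2, 12]].
det(H) = 92, tr(H) = 20.
det(H) > 0 and tr(H) > 0, so H is positive definite everywhere: convex.

convex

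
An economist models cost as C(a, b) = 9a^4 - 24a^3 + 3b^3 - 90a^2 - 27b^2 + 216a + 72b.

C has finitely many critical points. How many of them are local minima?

2

C separates as a function of a plus a function of b, so ∇C=0 decouples.
∂C/∂a = 36(a - 3)(a - 1)(a + 2) = 0 at a ∈ {-2, 1, 3}; ∂C/∂b = 9(b - 4)(b - 2) = 0 at b ∈ {2, 4}.
The Hessian is diagonal: diag(C_aa, C_bb). Second derivatives: C_aa(-2)=540, C_aa(1)=-216, C_aa(3)=360; C_bb(2)=-18, C_bb(4)=18.
Local minima occur where both diagonal entries positive: (-2, 4), (3, 4). Count: 2.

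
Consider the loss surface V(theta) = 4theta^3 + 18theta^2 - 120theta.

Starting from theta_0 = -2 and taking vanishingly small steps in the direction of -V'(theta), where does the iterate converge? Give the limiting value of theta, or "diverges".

2

V'(theta) = 12(theta - 2)(theta + 5), so V'(-2) = -144.
Gradient descent moves in the -V' direction, i.e. theta is increasing.
The nearest critical point in that direction is theta = 2, where V'' = 84 > 0 (a local minimum). The iterate converges there.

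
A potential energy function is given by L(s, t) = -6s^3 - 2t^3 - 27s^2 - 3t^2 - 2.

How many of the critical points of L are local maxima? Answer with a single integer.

L separates as a function of s plus a function of t, so ∇L=0 decouples.
∂L/∂s = -18s(s + 3) = 0 at s ∈ {-3, 0}; ∂L/∂t = -6t(t + 1) = 0 at t ∈ {-1, 0}.
The Hessian is diagonal: diag(L_ss, L_tt). Second derivatives: L_ss(-3)=54, L_ss(0)=-54; L_tt(-1)=6, L_tt(0)=-6.
Local maxima occur where both diagonal entries negative: (0, 0). Count: 1.

1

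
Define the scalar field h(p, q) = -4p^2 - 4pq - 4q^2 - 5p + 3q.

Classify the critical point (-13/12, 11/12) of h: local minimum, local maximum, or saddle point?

local maximum

The Hessian of h is constant: H = [[-8, -4], [-4, -8]].
det(H) = (-8)·(-8) − (-4)² = 48.
det(H) > 0 and tr(H) = -16 < 0, so H is negative definite and the point is a local maximum.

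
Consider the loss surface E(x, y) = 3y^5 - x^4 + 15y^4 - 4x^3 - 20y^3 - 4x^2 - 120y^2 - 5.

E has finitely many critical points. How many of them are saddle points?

E separates as a function of x plus a function of y, so ∇E=0 decouples.
∂E/∂x = -4x(x + 1)(x + 2) = 0 at x ∈ {-2, -1, 0}; ∂E/∂y = 15y(y - 2)(y + 2)(y + 4) = 0 at y ∈ {-4, -2, 0, 2}.
The Hessian is diagonal: diag(E_xx, E_yy). Second derivatives: E_xx(-2)=-8, E_xx(-1)=4, E_xx(0)=-8; E_yy(-4)=-720, E_yy(-2)=240, E_yy(0)=-240, E_yy(2)=720.
Saddle points occur where the two diagonal entries have opposite signs: (-2, -2), (-2, 2), (-1, -4), (-1, 0), (0, -2), (0, 2). Count: 6.

6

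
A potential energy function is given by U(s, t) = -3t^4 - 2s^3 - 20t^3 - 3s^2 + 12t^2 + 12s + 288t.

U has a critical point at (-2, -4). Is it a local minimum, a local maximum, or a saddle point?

saddle point

The mixed partial ∂²U/∂s∂t is 0, so the Hessian at any point is diag(U_ss, U_tt) = diag(-6(2s + 1), 12(-3t^2 - 10t + 2)).
At (-2, -4): H = diag(18, -72).
The eigenvalues have opposite signs, so H is indefinite: a saddle point.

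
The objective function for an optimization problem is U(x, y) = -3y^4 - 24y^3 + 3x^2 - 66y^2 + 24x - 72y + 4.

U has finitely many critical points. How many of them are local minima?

U separates as a function of x plus a function of y, so ∇U=0 decouples.
∂U/∂x = 6(x + 4) = 0 at x ∈ {-4}; ∂U/∂y = -12(y + 1)(y + 2)(y + 3) = 0 at y ∈ {-3, -2, -1}.
The Hessian is diagonal: diag(U_xx, U_yy). Second derivatives: U_xx(-4)=6; U_yy(-3)=-24, U_yy(-2)=12, U_yy(-1)=-24.
Local minima occur where both diagonal entries positive: (-4, -2). Count: 1.

1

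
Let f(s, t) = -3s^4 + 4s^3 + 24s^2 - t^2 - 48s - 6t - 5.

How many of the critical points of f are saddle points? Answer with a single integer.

1

f separates as a function of s plus a function of t, so ∇f=0 decouples.
∂f/∂s = -12(s - 2)(s - 1)(s + 2) = 0 at s ∈ {-2, 1, 2}; ∂f/∂t = -2(t + 3) = 0 at t ∈ {-3}.
The Hessian is diagonal: diag(f_ss, f_tt). Second derivatives: f_ss(-2)=-144, f_ss(1)=36, f_ss(2)=-48; f_tt(-3)=-2.
Saddle points occur where the two diagonal entries have opposite signs: (1, -3). Count: 1.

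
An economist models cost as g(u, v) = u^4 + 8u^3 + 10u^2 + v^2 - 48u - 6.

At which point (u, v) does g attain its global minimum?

(1, 0)

g(u,v) separates as P(u) + Q(v) − 6, so its minimum is min P + min Q − 6.
P'(u) = 4(u - 1)(u + 3)(u + 4) vanishes at u ∈ {-4, -3, 1}; Q'(v) = 2v vanishes at v ∈ {0}.
Local minima of P (where P''>0): P(-4)=96, P(1)=-29. Local minima of Q: Q(0)=0.
So the global minimum of g is P(1) + Q(0) − 6 = -29 + 0 − 6 = -35, attained at (1, 0).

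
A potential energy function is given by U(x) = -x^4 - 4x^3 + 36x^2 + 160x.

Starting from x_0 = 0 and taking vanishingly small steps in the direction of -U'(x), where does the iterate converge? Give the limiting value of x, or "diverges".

-2

U'(x) = -4(x - 4)(x + 2)(x + 5), so U'(0) = 160.
Gradient descent moves in the -U' direction, i.e. x is decreasing.
The nearest critical point in that direction is x = -2, where U'' = 72 > 0 (a local minimum). The iterate converges there.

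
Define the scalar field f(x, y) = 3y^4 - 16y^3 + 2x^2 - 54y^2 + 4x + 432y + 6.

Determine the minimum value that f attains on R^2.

f(x,y) separates as P(x) + Q(y) + 6, so its minimum is min P + min Q + 6.
P'(x) = 4x + 4 vanishes at x ∈ {-1}; Q'(y) = 12(y - 4)(y - 3)(y + 3) vanishes at y ∈ {-3, 3, 4}.
Local minima of P (where P''>0): P(-1)=-2. Local minima of Q: Q(-3)=-1107, Q(4)=608.
So the global minimum of f is P(-1) + Q(-3) + 6 = -2 − 1107 + 6 = -1103, attained at (-1, -3).

-1103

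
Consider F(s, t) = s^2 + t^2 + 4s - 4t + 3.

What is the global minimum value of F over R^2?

-5

F(s,t) separates as P(s) + Q(t) + 3, so its minimum is min P + min Q + 3.
P'(s) = 2s + 4 vanishes at s ∈ {-2}; Q'(t) = 2(t - 2) vanishes at t ∈ {2}.
Local minima of P (where P''>0): P(-2)=-4. Local minima of Q: Q(2)=-4.
So the global minimum of F is P(-2) + Q(2) + 3 = -4 − 4 + 3 = -5, attained at (-2, 2).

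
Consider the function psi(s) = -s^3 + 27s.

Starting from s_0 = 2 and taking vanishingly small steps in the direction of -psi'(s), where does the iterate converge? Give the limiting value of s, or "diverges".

-3

psi'(s) = -3(s - 3)(s + 3), so psi'(2) = 15.
Gradient descent moves in the -psi' direction, i.e. s is decreasing.
The nearest critical point in that direction is s = -3, where psi'' = 18 > 0 (a local minimum). The iterate converges there.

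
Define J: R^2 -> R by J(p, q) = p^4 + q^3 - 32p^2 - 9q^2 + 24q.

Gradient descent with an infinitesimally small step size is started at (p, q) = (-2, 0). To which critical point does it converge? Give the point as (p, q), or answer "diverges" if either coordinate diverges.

diverges

J is separable, so gradient descent decouples: p follows -∂J/∂p, q follows -∂J/∂q.
∂J/∂p = 4p(p - 4)(p + 4); at p=-2 this is 96, so p decreases.
∂J/∂q = 3(q - 4)(q - 2); at q=0 this is 24, so q decreases.
The q-coordinate has no critical point in that direction and runs off to infinity.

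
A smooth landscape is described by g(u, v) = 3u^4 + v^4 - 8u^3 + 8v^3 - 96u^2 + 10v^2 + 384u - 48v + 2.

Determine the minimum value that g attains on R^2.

g(u,v) separates as P(u) + Q(v) + 2, so its minimum is min P + min Q + 2.
P'(u) = 12(u - 4)(u - 2)(u + 4) vanishes at u ∈ {-4, 2, 4}; Q'(v) = 4(v - 1)(v + 3)(v + 4) vanishes at v ∈ {-4, -3, 1}.
Local minima of P (where P''>0): P(-4)=-1792, P(4)=256. Local minima of Q: Q(-4)=96, Q(1)=-29.
So the global minimum of g is P(-4) + Q(1) + 2 = -1792 − 29 + 2 = -1819, attained at (-4, 1).

-1819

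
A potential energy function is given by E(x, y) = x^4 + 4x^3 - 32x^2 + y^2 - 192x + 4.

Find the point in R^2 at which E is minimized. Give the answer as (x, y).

E(x,y) separates as P(x) + Q(y) + 4, so its minimum is min P + min Q + 4.
P'(x) = 4(x - 4)(x + 3)(x + 4) vanishes at x ∈ {-4, -3, 4}; Q'(y) = 2y vanishes at y ∈ {0}.
Local minima of P (where P''>0): P(-4)=256, P(4)=-768. Local minima of Q: Q(0)=0.
So the global minimum of E is P(4) + Q(0) + 4 = -768 + 0 + 4 = -764, attained at (4, 0).

(4, 0)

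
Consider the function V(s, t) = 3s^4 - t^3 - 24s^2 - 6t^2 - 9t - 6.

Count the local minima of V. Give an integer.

V separates as a function of s plus a function of t, so ∇V=0 decouples.
∂V/∂s = 12s(s - 2)(s + 2) = 0 at s ∈ {-2, 0, 2}; ∂V/∂t = -3(t + 1)(t + 3) = 0 at t ∈ {-3, -1}.
The Hessian is diagonal: diag(V_ss, V_tt). Second derivatives: V_ss(-2)=96, V_ss(0)=-48, V_ss(2)=96; V_tt(-3)=6, V_tt(-1)=-6.
Local minima occur where both diagonal entries positive: (-2, -3), (2, -3). Count: 2.

2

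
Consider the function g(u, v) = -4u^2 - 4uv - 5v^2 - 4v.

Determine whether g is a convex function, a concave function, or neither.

g is quadratic, so its Hessian is the constant matrix H = [[-8, -4], [-4, -10]].
det(H) = 64, tr(H) = -18.
det(H) > 0 and tr(H) < 0, so H is negative definite everywhere: concave.

concave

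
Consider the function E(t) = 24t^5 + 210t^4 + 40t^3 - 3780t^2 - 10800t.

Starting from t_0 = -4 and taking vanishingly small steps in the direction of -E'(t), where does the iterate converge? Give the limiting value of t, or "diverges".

E'(t) = 120(t - 3)(t + 2)(t + 3)(t + 5), so E'(-4) = -1680.
Gradient descent moves in the -E' direction, i.e. t is increasing.
The nearest critical point in that direction is t = -3, where E'' = 1440 > 0 (a local minimum). The iterate converges there.

-3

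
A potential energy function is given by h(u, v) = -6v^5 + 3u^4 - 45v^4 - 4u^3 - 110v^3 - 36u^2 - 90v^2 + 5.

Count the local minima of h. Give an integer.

h separates as a function of u plus a function of v, so ∇h=0 decouples.
∂h/∂u = 12u(u - 3)(u + 2) = 0 at u ∈ {-2, 0, 3}; ∂h/∂v = -30v(v + 1)(v + 2)(v + 3) = 0 at v ∈ {-3, -2, -1, 0}.
The Hessian is diagonal: diag(h_uu, h_vv). Second derivatives: h_uu(-2)=120, h_uu(0)=-72, h_uu(3)=180; h_vv(-3)=180, h_vv(-2)=-60, h_vv(-1)=60, h_vv(0)=-180.
Local minima occur where both diagonal entries positive: (-2, -3), (-2, -1), (3, -3), (3, -1). Count: 4.

4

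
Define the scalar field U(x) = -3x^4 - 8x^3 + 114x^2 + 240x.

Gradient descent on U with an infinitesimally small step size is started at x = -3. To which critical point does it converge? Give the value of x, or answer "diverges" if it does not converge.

-1

U'(x) = -12(x - 4)(x + 1)(x + 5), so U'(-3) = -336.
Gradient descent moves in the -U' direction, i.e. x is increasing.
The nearest critical point in that direction is x = -1, where U'' = 240 > 0 (a local minimum). The iterate converges there.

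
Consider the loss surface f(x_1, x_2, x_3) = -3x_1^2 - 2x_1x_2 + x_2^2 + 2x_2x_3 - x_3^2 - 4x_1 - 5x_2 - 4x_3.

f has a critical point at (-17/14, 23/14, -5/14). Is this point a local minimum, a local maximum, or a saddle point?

The Hessian is constant: H = [[-6, -2, 0], [-2, 2, 2], [0, 2, -2]].
Leading principal minors: Δ₁ = -6, Δ₂ = -16, Δ₃ = 56.
The minors fit neither the all-positive nor the alternating-sign pattern, so H is indefinite: a saddle point.

saddle point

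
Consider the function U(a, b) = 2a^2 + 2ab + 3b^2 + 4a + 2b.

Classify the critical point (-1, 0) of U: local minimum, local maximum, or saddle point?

local minimum

The Hessian of U is constant: H = [[4, 2], [2, 6]].
det(H) = 4·6 − 2² = 20.
det(H) > 0 and tr(H) = 10 > 0, so H is positive definite and the point is a local minimum.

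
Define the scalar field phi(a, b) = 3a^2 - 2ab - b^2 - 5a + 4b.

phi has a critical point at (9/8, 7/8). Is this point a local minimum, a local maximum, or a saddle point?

saddle point

The Hessian of phi is constant: H = [[6, -2], [-2, -2]].
det(H) = 6·(-2) − (-2)² = -16.
Since det(H) < 0, H is indefinite and the critical point is a saddle point.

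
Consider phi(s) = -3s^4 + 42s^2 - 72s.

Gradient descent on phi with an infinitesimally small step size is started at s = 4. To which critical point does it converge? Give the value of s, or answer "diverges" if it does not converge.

phi'(s) = -12(s - 2)(s - 1)(s + 3), so phi'(4) = -504.
Gradient descent moves in the -phi' direction, i.e. s is increasing.
There is no critical point above s=4, and phi' keeps the same sign, so the iterate runs off to +∞.

diverges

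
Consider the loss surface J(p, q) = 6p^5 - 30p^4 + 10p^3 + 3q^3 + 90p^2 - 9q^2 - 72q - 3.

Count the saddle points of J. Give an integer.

J separates as a function of p plus a function of q, so ∇J=0 decouples.
∂J/∂p = 30p(p - 3)(p - 2)(p + 1) = 0 at p ∈ {-1, 0, 2, 3}; ∂J/∂q = 9(q - 4)(q + 2) = 0 at q ∈ {-2, 4}.
The Hessian is diagonal: diag(J_pp, J_qq). Second derivatives: J_pp(-1)=-360, J_pp(0)=180, J_pp(2)=-180, J_pp(3)=360; J_qq(-2)=-54, J_qq(4)=54.
Saddle points occur where the two diagonal entries have opposite signs: (-1, 4), (0, -2), (2, 4), (3, -2). Count: 4.

4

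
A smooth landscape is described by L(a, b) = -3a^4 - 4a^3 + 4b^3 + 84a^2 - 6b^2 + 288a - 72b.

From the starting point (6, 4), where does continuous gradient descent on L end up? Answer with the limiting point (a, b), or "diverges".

diverges

L is separable, so gradient descent decouples: a follows -∂L/∂a, b follows -∂L/∂b.
∂L/∂a = -12(a - 4)(a + 2)(a + 3); at a=6 this is -1728, so a increases.
∂L/∂b = 12(b - 3)(b + 2); at b=4 this is 72, so b decreases.
The a-coordinate has no critical point in that direction and runs off to infinity.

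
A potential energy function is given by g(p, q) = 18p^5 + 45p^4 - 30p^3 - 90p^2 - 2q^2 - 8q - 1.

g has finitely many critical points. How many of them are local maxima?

2

g separates as a function of p plus a function of q, so ∇g=0 decouples.
∂g/∂p = 90p(p - 1)(p + 1)(p + 2) = 0 at p ∈ {-2, -1, 0, 1}; ∂g/∂q = -4(q + 2) = 0 at q ∈ {-2}.
The Hessian is diagonal: diag(g_pp, g_qq). Second derivatives: g_pp(-2)=-540, g_pp(-1)=180, g_pp(0)=-180, g_pp(1)=540; g_qq(-2)=-4.
Local maxima occur where both diagonal entries negative: (-2, -2), (0, -2). Count: 2.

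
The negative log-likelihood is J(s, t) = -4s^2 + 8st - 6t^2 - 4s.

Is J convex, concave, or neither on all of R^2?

concave

J is quadratic, so its Hessian is the constant matrix H = [[-8, 8], [8, -12]].
det(H) = 32, tr(H) = -20.
det(H) > 0 and tr(H) < 0, so H is negative definite everywhere: concave.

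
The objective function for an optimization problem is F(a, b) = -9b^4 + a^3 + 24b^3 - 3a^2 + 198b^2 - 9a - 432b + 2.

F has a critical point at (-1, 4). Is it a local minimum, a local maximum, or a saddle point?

local maximum

The mixed partial ∂²F/∂a∂b is 0, so the Hessian at any point is diag(F_aa, F_bb) = diag(6(a - 1), 36(-3b^2 + 4b + 11)).
At (-1, 4): H = diag(-12, -756).
Both eigenvalues are negative, so H is negative definite: a local maximum.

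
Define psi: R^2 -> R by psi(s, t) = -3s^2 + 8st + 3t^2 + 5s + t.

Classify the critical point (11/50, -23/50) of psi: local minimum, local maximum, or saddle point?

The Hessian of psi is constant: H = [[-6, 8], [8, 6]].
det(H) = (-6)·6 − 8² = -100.
Since det(H) < 0, H is indefinite and the critical point is a saddle point.

saddle point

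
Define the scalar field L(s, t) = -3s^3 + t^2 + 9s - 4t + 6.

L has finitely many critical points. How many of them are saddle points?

L separates as a function of s plus a function of t, so ∇L=0 decouples.
∂L/∂s = -9(s - 1)(s + 1) = 0 at s ∈ {-1, 1}; ∂L/∂t = 2(t - 2) = 0 at t ∈ {2}.
The Hessian is diagonal: diag(L_ss, L_tt). Second derivatives: L_ss(-1)=18, L_ss(1)=-18; L_tt(2)=2.
Saddle points occur where the two diagonal entries have opposite signs: (1, 2). Count: 1.

1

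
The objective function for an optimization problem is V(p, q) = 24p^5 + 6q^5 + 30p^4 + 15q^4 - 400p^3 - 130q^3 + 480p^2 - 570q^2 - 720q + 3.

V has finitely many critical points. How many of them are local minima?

4

V separates as a function of p plus a function of q, so ∇V=0 decouples.
∂V/∂p = 120p(p - 2)(p - 1)(p + 4) = 0 at p ∈ {-4, 0, 1, 2}; ∂V/∂q = 30(q - 4)(q + 1)(q + 2)(q + 3) = 0 at q ∈ {-3, -2, -1, 4}.
The Hessian is diagonal: diag(V_pp, V_qq). Second derivatives: V_pp(-4)=-14400, V_pp(0)=960, V_pp(1)=-600, V_pp(2)=1440; V_qq(-3)=-420, V_qq(-2)=180, V_qq(-1)=-300, V_qq(4)=6300.
Local minima occur where both diagonal entries positive: (0, -2), (0, 4), (2, -2), (2, 4). Count: 4.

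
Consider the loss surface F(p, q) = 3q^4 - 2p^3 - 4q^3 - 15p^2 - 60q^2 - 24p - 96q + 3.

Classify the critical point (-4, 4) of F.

The mixed partial ∂²F/∂p∂q is 0, so the Hessian at any point is diag(F_pp, F_qq) = diag(-6(2p + 5), 12(3q^2 - 2q - 10)).
At (-4, 4): H = diag(18, 360).
Both eigenvalues are positive, so H is positive definite: a local minimum.

local minimum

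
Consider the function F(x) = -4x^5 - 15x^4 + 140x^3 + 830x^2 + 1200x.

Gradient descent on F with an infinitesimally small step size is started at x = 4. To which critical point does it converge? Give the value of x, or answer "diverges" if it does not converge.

F'(x) = -20(x - 5)(x + 1)(x + 3)(x + 4), so F'(4) = 5600.
Gradient descent moves in the -F' direction, i.e. x is decreasing.
The nearest critical point in that direction is x = -1, where F'' = 720 > 0 (a local minimum). The iterate converges there.

-1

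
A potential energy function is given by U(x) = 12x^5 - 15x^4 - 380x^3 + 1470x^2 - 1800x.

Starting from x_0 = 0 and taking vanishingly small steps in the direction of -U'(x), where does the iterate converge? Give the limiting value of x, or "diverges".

1

U'(x) = 60(x - 3)(x - 2)(x - 1)(x + 5), so U'(0) = -1800.
Gradient descent moves in the -U' direction, i.e. x is increasing.
The nearest critical point in that direction is x = 1, where U'' = 720 > 0 (a local minimum). The iterate converges there.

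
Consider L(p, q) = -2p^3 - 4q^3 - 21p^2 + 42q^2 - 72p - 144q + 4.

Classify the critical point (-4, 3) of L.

The mixed partial ∂²L/∂p∂q is 0, so the Hessian at any point is diag(L_pp, L_qq) = diag(-6(2p + 7), 12(-2q + 7)).
At (-4, 3): H = diag(6, 12).
Both eigenvalues are positive, so H is positive definite: a local minimum.

local minimum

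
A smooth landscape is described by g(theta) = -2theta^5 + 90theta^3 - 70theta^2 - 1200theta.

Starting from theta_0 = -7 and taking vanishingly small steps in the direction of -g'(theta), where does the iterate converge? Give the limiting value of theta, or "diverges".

g'(theta) = -10(theta - 4)(theta - 3)(theta + 2)(theta + 5), so g'(-7) = -11000.
Gradient descent moves in the -g' direction, i.e. theta is increasing.
The nearest critical point in that direction is theta = -5, where g'' = 2160 > 0 (a local minimum). The iterate converges there.

-5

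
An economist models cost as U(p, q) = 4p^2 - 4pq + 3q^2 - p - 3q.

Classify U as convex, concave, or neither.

U is quadratic, so its Hessian is the constant matrix H = [[8, -4], [-4, 6]].
det(H) = 32, tr(H) = 14.
det(H) > 0 and tr(H) > 0, so H is positive definite everywhere: convex.

convex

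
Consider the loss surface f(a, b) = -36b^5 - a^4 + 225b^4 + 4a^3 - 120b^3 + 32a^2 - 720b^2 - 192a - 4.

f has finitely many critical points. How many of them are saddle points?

f separates as a function of a plus a function of b, so ∇f=0 decouples.
∂f/∂a = -4(a - 4)(a - 3)(a + 4) = 0 at a ∈ {-4, 3, 4}; ∂f/∂b = -180b(b - 4)(b - 2)(b + 1) = 0 at b ∈ {-1, 0, 2, 4}.
The Hessian is diagonal: diag(f_aa, f_bb). Second derivatives: f_aa(-4)=-224, f_aa(3)=28, f_aa(4)=-32; f_bb(-1)=2700, f_bb(0)=-1440, f_bb(2)=2160, f_bb(4)=-7200.
Saddle points occur where the two diagonal entries have opposite signs: (-4, -1), (-4, 2), (3, 0), (3, 4), (4, -1), (4, 2). Count: 6.

6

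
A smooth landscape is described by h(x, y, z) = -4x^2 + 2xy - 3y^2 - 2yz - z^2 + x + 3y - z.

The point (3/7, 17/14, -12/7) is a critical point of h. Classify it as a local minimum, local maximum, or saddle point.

local maximum

The Hessian is constant: H = [[-8, 2, 0], [2, -6, -2], [0, -2, -2]].
Leading principal minors: Δ₁ = -8, Δ₂ = 44, Δ₃ = -56.
The minors alternate sign starting negative (−, +, −), so H is negative definite: a local maximum.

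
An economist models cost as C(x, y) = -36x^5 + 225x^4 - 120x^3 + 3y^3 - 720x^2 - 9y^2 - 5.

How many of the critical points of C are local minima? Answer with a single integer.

2

C separates as a function of x plus a function of y, so ∇C=0 decouples.
∂C/∂x = -180x(x - 4)(x - 2)(x + 1) = 0 at x ∈ {-1, 0, 2, 4}; ∂C/∂y = 9y(y - 2) = 0 at y ∈ {0, 2}.
The Hessian is diagonal: diag(C_xx, C_yy). Second derivatives: C_xx(-1)=2700, C_xx(0)=-1440, C_xx(2)=2160, C_xx(4)=-7200; C_yy(0)=-18, C_yy(2)=18.
Local minima occur where both diagonal entries positive: (-1, 2), (2, 2). Count: 2.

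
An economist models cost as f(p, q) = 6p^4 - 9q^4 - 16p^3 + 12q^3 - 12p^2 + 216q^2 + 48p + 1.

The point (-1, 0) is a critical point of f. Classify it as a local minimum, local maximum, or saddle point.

The mixed partial ∂²f/∂p∂q is 0, so the Hessian at any point is diag(f_pp, f_qq) = diag(24(3p^2 - 4p - 1), 36(-3q^2 + 2q + 12)).
At (-1, 0): H = diag(144, 432).
Both eigenvalues are positive, so H is positive definite: a local minimum.

local minimum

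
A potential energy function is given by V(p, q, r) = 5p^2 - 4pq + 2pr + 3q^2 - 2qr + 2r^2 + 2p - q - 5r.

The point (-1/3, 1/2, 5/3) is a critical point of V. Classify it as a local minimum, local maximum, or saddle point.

The Hessian is constant: H = [[10, -4, 2], [-4, 6, -2], [2, -2, 4]].
Leading principal minors: Δ₁ = 10, Δ₂ = 44, Δ₃ = 144.
All leading minors are positive, so H is positive definite: a local minimum.

local minimum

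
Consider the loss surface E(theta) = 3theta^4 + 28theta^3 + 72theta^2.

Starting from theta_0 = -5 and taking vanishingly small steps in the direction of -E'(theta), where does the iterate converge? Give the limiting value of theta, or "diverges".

E'(theta) = 12theta(theta + 3)(theta + 4), so E'(-5) = -120.
Gradient descent moves in the -E' direction, i.e. theta is increasing.
The nearest critical point in that direction is theta = -4, where E'' = 48 > 0 (a local minimum). The iterate converges there.

-4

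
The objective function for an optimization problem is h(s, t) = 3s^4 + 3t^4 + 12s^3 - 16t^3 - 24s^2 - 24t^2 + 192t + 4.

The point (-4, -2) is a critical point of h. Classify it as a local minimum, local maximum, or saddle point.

The mixed partial ∂²h/∂s∂t is 0, so the Hessian at any point is diag(h_ss, h_tt) = diag(12(3s^2 + 6s - 4), 12(3t^2 - 8t - 4)).
At (-4, -2): H = diag(240, 288).
Both eigenvalues are positive, so H is positive definite: a local minimum.

local minimum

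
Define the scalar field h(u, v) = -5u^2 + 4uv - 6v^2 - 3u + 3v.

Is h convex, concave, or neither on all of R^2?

concave

h is quadratic, so its Hessian is the constant matrix H = [[-10, 4], [4, -12]].
det(H) = 104, tr(H) = -22.
det(H) > 0 and tr(H) < 0, so H is negative definite everywhere: concave.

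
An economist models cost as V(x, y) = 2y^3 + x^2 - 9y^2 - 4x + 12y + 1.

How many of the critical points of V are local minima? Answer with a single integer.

1

V separates as a function of x plus a function of y, so ∇V=0 decouples.
∂V/∂x = 2(x - 2) = 0 at x ∈ {2}; ∂V/∂y = 6(y - 2)(y - 1) = 0 at y ∈ {1, 2}.
The Hessian is diagonal: diag(V_xx, V_yy). Second derivatives: V_xx(2)=2; V_yy(1)=-6, V_yy(2)=6.
Local minima occur where both diagonal entries positive: (2, 2). Count: 1.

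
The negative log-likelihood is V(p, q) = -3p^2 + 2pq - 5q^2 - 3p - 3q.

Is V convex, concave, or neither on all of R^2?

concave

V is quadratic, so its Hessian is the constant matrix H = [[-6, 2], [2, -10]].
det(H) = 56, tr(H) = -16.
det(H) > 0 and tr(H) < 0, so H is negative definite everywhere: concave.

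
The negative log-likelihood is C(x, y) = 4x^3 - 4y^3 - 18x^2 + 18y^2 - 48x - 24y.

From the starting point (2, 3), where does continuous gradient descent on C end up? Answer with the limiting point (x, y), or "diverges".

diverges

C is separable, so gradient descent decouples: x follows -∂C/∂x, y follows -∂C/∂y.
∂C/∂x = 12(x - 4)(x + 1); at x=2 this is -72, so x increases.
∂C/∂y = -12(y - 2)(y - 1); at y=3 this is -24, so y increases.
The y-coordinate has no critical point in that direction and runs off to infinity.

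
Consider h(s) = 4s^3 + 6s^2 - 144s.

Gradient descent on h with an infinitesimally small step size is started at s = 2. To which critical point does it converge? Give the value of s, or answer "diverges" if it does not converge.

3

h'(s) = 12(s - 3)(s + 4), so h'(2) = -72.
Gradient descent moves in the -h' direction, i.e. s is increasing.
The nearest critical point in that direction is s = 3, where h'' = 84 > 0 (a local minimum). The iterate converges there.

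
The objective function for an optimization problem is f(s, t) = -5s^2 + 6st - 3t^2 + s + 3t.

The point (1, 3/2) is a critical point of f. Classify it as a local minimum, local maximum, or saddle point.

local maximum

The Hessian of f is constant: H = [[-10, 6], [6, -6]].
det(H) = (-10)·(-6) − 6² = 24.
det(H) > 0 and tr(H) = -16 < 0, so H is negative definite and the point is a local maximum.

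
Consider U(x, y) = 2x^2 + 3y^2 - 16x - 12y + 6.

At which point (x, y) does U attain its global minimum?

(4, 2)

U(x,y) separates as P(x) + Q(y) + 6, so its minimum is min P + min Q + 6.
P'(x) = 4x - 16 vanishes at x ∈ {4}; Q'(y) = 6y - 12 vanishes at y ∈ {2}.
Local minima of P (where P''>0): P(4)=-32. Local minima of Q: Q(2)=-12.
So the global minimum of U is P(4) + Q(2) + 6 = -32 − 12 + 6 = -38, attained at (4, 2).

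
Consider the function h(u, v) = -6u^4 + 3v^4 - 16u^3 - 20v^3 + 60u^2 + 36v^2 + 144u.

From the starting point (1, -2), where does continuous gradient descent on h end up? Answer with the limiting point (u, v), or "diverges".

h is separable, so gradient descent decouples: u follows -∂h/∂u, v follows -∂h/∂v.
∂h/∂u = -24(u - 2)(u + 1)(u + 3); at u=1 this is 192, so u decreases.
∂h/∂v = 12v(v - 3)(v - 2); at v=-2 this is -480, so v increases.
u converges to its nearest critical value -1 (a local min of the u-part); v converges to 0. The iterate converges to (-1, 0).

(-1, 0)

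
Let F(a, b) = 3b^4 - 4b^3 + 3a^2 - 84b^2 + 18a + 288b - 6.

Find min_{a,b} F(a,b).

-1505

F(a,b) separates as P(a) + Q(b) − 6, so its minimum is min P + min Q − 6.
P'(a) = 6a + 18 vanishes at a ∈ {-3}; Q'(b) = 12(b - 3)(b - 2)(b + 4) vanishes at b ∈ {-4, 2, 3}.
Local minima of P (where P''>0): P(-3)=-27. Local minima of Q: Q(-4)=-1472, Q(3)=243.
So the global minimum of F is P(-3) + Q(-4) − 6 = -27 − 1472 − 6 = -1505, attained at (-3, -4).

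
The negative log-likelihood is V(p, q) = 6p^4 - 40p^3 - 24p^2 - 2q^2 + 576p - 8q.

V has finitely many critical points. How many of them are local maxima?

1

V separates as a function of p plus a function of q, so ∇V=0 decouples.
∂V/∂p = 24(p - 4)(p - 3)(p + 2) = 0 at p ∈ {-2, 3, 4}; ∂V/∂q = -4(q + 2) = 0 at q ∈ {-2}.
The Hessian is diagonal: diag(V_pp, V_qq). Second derivatives: V_pp(-2)=720, V_pp(3)=-120, V_pp(4)=144; V_qq(-2)=-4.
Local maxima occur where both diagonal entries negative: (3, -2). Count: 1.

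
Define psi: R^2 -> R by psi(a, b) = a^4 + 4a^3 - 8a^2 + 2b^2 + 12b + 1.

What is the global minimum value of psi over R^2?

psi(a,b) separates as P(a) + Q(b) + 1, so its minimum is min P + min Q + 1.
P'(a) = 4a(a - 1)(a + 4) vanishes at a ∈ {-4, 0, 1}; Q'(b) = 4b + 12 vanishes at b ∈ {-3}.
Local minima of P (where P''>0): P(-4)=-128, P(1)=-3. Local minima of Q: Q(-3)=-18.
So the global minimum of psi is P(-4) + Q(-3) + 1 = -128 − 18 + 1 = -145, attained at (-4, -3).

-145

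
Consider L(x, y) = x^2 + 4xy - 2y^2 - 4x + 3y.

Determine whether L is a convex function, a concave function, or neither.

L is quadratic, so its Hessian is the constant matrix H = [[2, 4], [4, -4]].
det(H) = -24, tr(H) = -2.
det(H) < 0, so H is indefinite: neither convex nor concave.

neither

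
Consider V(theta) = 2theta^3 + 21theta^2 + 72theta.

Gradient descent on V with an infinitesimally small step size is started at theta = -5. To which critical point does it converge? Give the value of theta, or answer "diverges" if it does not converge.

diverges

V'(theta) = 6(theta + 3)(theta + 4), so V'(-5) = 12.
Gradient descent moves in the -V' direction, i.e. theta is decreasing.
There is no critical point below theta=-5, and V' keeps the same sign, so the iterate runs off to −∞.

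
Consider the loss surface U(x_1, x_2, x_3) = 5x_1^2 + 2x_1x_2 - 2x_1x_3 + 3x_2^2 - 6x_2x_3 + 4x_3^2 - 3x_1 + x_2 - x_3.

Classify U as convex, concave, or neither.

convex

U is quadratic, so its Hessian is the constant matrix H = [[10, 2, -2], [2, 6, -6], [-2, -6, 8]].
Leading principal minors: 10, 56, 112.
All positive ⇒ H ≻ 0 ⇒ convex.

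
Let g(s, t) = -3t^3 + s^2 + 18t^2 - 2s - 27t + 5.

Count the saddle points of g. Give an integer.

1

g separates as a function of s plus a function of t, so ∇g=0 decouples.
∂g/∂s = 2(s - 1) = 0 at s ∈ {1}; ∂g/∂t = -9(t - 3)(t - 1) = 0 at t ∈ {1, 3}.
The Hessian is diagonal: diag(g_ss, g_tt). Second derivatives: g_ss(1)=2; g_tt(1)=18, g_tt(3)=-18.
Saddle points occur where the two diagonal entries have opposite signs: (1, 3). Count: 1.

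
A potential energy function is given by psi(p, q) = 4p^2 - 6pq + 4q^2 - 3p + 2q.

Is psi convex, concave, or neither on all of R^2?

convex

psi is quadratic, so its Hessian is the constant matrix H = [[8, -6], [-6, 8]].
det(H) = 28, tr(H) = 16.
det(H) > 0 and tr(H) > 0, so H is positive definite everywhere: convex.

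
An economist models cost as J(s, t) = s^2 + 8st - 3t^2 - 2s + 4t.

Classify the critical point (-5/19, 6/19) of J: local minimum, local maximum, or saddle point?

saddle point

The Hessian of J is constant: H = [[2, 8], [8, -6]].
det(H) = 2·(-6) − 8² = -76.
Since det(H) < 0, H is indefinite and the critical point is a saddle point.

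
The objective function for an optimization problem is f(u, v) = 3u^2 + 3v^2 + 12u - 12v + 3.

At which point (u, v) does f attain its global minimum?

f(u,v) separates as P(u) + Q(v) + 3, so its minimum is min P + min Q + 3.
P'(u) = 6u + 12 vanishes at u ∈ {-2}; Q'(v) = 6v - 12 vanishes at v ∈ {2}.
Local minima of P (where P''>0): P(-2)=-12. Local minima of Q: Q(2)=-12.
So the global minimum of f is P(-2) + Q(2) + 3 = -12 − 12 + 3 = -21, attained at (-2, 2).

(-2, 2)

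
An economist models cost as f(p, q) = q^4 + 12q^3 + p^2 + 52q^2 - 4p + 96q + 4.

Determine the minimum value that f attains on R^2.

f(p,q) separates as A(p) + B(q) + 4, so its minimum is min A + min B + 4.
A'(p) = 2p - 4 vanishes at p ∈ {2}; B'(q) = 4(q + 2)(q + 3)(q + 4) vanishes at q ∈ {-4, -3, -2}.
Local minima of A (where A''>0): A(2)=-4. Local minima of B: B(-4)=-64, B(-2)=-64.
So the global minimum of f is A(2) + B(-4) + 4 = -4 − 64 + 4 = -64, attained at (2, -4).

-64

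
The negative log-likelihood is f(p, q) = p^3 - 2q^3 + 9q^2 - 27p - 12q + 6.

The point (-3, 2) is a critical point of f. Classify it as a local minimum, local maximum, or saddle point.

The mixed partial ∂²f/∂p∂q is 0, so the Hessian at any point is diag(f_pp, f_qq) = diag(6p, 6(-2q + 3)).
At (-3, 2): H = diag(-18, -6).
Both eigenvalues are negative, so H is negative definite: a local maximum.

local maximum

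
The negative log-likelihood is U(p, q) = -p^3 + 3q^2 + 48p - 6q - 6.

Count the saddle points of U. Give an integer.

1

U separates as a function of p plus a function of q, so ∇U=0 decouples.
∂U/∂p = -3(p - 4)(p + 4) = 0 at p ∈ {-4, 4}; ∂U/∂q = 6(q - 1) = 0 at q ∈ {1}.
The Hessian is diagonal: diag(U_pp, U_qq). Second derivatives: U_pp(-4)=24, U_pp(4)=-24; U_qq(1)=6.
Saddle points occur where the two diagonal entries have opposite signs: (4, 1). Count: 1.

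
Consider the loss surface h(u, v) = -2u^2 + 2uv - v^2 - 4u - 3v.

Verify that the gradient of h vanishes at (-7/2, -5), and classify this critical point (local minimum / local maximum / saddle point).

∇h = (-4u + 2v - 4, 2u - 2v - 3); substituting (-7/2, -5) gives ∇h = (0, 0), so (-7/2, -5) is indeed a critical point.
The Hessian of h is constant: H = [[-4, 2], [2, -2]].
det(H) = (-4)·(-2) − 2² = 4.
det(H) > 0 and tr(H) = -6 < 0, so H is negative definite and the point is a local maximum.

local maximum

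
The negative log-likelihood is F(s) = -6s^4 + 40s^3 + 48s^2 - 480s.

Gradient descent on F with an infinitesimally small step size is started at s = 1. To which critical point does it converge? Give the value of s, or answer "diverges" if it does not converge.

2

F'(s) = -24(s - 5)(s - 2)(s + 2), so F'(1) = -288.
Gradient descent moves in the -F' direction, i.e. s is increasing.
The nearest critical point in that direction is s = 2, where F'' = 288 > 0 (a local minimum). The iterate converges there.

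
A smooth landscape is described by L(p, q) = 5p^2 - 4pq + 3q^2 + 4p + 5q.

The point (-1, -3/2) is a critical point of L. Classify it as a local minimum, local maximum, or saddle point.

local minimum

The Hessian of L is constant: H = [[10, -4], [-4, 6]].
det(H) = 10·6 − (-4)² = 44.
det(H) > 0 and tr(H) = 16 > 0, so H is positive definite and the point is a local minimum.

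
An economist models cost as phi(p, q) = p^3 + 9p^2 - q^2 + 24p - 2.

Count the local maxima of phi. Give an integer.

phi separates as a function of p plus a function of q, so ∇phi=0 decouples.
∂phi/∂p = 3(p + 2)(p + 4) = 0 at p ∈ {-4, -2}; ∂phi/∂q = -2q = 0 at q ∈ {0}.
The Hessian is diagonal: diag(phi_pp, phi_qq). Second derivatives: phi_pp(-4)=-6, phi_pp(-2)=6; phi_qq(0)=-2.
Local maxima occur where both diagonal entries negative: (-4, 0). Count: 1.

1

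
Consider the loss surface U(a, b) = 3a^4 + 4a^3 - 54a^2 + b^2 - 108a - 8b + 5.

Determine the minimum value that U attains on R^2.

U(a,b) separates as P(a) + Q(b) + 5, so its minimum is min P + min Q + 5.
P'(a) = 12(a - 3)(a + 1)(a + 3) vanishes at a ∈ {-3, -1, 3}; Q'(b) = 2b - 8 vanishes at b ∈ {4}.
Local minima of P (where P''>0): P(-3)=-27, P(3)=-459. Local minima of Q: Q(4)=-16.
So the global minimum of U is P(3) + Q(4) + 5 = -459 − 16 + 5 = -470, attained at (3, 4).

-470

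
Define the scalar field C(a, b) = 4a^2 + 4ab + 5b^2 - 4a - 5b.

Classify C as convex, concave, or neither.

C is quadratic, so its Hessian is the constant matrix H = [[8, 4], [4, 10]].
det(H) = 64, tr(H) = 18.
det(H) > 0 and tr(H) > 0, so H is positive definite everywhere: convex.

convex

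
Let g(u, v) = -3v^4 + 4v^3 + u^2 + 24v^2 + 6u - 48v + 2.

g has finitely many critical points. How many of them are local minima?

g separates as a function of u plus a function of v, so ∇g=0 decouples.
∂g/∂u = 2(u + 3) = 0 at u ∈ {-3}; ∂g/∂v = -12(v - 2)(v - 1)(v + 2) = 0 at v ∈ {-2, 1, 2}.
The Hessian is diagonal: diag(g_uu, g_vv). Second derivatives: g_uu(-3)=2; g_vv(-2)=-144, g_vv(1)=36, g_vv(2)=-48.
Local minima occur where both diagonal entries positive: (-3, 1). Count: 1.

1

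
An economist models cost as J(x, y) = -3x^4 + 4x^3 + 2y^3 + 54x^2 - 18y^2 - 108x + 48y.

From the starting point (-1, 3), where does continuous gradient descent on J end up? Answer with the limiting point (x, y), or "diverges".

J is separable, so gradient descent decouples: x follows -∂J/∂x, y follows -∂J/∂y.
∂J/∂x = -12(x - 3)(x - 1)(x + 3); at x=-1 this is -192, so x increases.
∂J/∂y = 6(y - 4)(y - 2); at y=3 this is -6, so y increases.
x converges to its nearest critical value 1 (a local min of the x-part); y converges to 4. The iterate converges to (1, 4).

(1, 4)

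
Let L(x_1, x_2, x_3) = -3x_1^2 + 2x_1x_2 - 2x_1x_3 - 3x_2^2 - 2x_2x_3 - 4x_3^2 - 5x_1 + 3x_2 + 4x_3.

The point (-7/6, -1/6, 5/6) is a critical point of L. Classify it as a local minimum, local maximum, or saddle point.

local maximum

The Hessian is constant: H = [[-6, 2, -2], [2, -6, -2], [-2, -2, -8]].
Leading principal minors: Δ₁ = -6, Δ₂ = 32, Δ₃ = -192.
The minors alternate sign starting negative (−, +, −), so H is negative definite: a local maximum.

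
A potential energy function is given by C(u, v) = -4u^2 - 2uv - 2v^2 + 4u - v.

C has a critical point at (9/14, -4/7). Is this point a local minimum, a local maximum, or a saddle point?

The Hessian of C is constant: H = [[-8, -2], [-2, -4]].
det(H) = (-8)·(-4) − (-2)² = 28.
det(H) > 0 and tr(H) = -12 < 0, so H is negative definite and the point is a local maximum.

local maximum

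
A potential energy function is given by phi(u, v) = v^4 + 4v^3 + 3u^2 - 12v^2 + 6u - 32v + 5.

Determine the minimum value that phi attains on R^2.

phi(u,v) separates as P(u) + Q(v) + 5, so its minimum is min P + min Q + 5.
P'(u) = 6u + 6 vanishes at u ∈ {-1}; Q'(v) = 4(v - 2)(v + 1)(v + 4) vanishes at v ∈ {-4, -1, 2}.
Local minima of P (where P''>0): P(-1)=-3. Local minima of Q: Q(-4)=-64, Q(2)=-64.
So the global minimum of phi is P(-1) + Q(-4) + 5 = -3 − 64 + 5 = -62, attained at (-1, -4).

-62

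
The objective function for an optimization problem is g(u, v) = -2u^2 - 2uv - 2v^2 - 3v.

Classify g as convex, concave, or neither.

g is quadratic, so its Hessian is the constant matrix H = [[-4, -2], [-2, -4]].
det(H) = 12, tr(H) = -8.
det(H) > 0 and tr(H) < 0, so H is negative definite everywhere: concave.

concave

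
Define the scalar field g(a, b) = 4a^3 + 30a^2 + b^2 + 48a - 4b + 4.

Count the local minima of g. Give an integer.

g separates as a function of a plus a function of b, so ∇g=0 decouples.
∂g/∂a = 12(a + 1)(a + 4) = 0 at a ∈ {-4, -1}; ∂g/∂b = 2(b - 2) = 0 at b ∈ {2}.
The Hessian is diagonal: diag(g_aa, g_bb). Second derivatives: g_aa(-4)=-36, g_aa(-1)=36; g_bb(2)=2.
Local minima occur where both diagonal entries positive: (-1, 2). Count: 1.

1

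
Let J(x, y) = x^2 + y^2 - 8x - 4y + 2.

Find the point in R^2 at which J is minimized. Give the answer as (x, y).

(4, 2)

J(x,y) separates as P(x) + Q(y) + 2, so its minimum is min P + min Q + 2.
P'(x) = 2x - 8 vanishes at x ∈ {4}; Q'(y) = 2y - 4 vanishes at y ∈ {2}.
Local minima of P (where P''>0): P(4)=-16. Local minima of Q: Q(2)=-4.
So the global minimum of J is P(4) + Q(2) + 2 = -16 − 4 + 2 = -18, attained at (4, 2).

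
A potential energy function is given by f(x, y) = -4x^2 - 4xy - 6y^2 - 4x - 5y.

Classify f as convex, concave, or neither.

concave

f is quadratic, so its Hessian is the constant matrix H = [[-8, -4], [-4, -12]].
det(H) = 80, tr(H) = -20.
det(H) > 0 and tr(H) < 0, so H is negative definite everywhere: concave.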